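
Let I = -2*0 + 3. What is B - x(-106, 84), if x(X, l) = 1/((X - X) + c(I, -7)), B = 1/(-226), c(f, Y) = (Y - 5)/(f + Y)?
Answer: -229/678 ≈ -0.33776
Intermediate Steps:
I = 3 (I = 0 + 3 = 3)
c(f, Y) = (-5 + Y)/(Y + f)
B = -1/226 ≈ -0.0044248
x(X, l) = ⅓ (x(X, l) = 1/((X - X) + (-5 - 7)/(-7 + 3)) = 1/(0 - 12/(-4)) = 1/(0 - ¼*(-12)) = 1/(0 + 3) = 1/3 = ⅓)
B - x(-106, 84) = -1/226 - 1*⅓ = -1/226 - ⅓ = -229/678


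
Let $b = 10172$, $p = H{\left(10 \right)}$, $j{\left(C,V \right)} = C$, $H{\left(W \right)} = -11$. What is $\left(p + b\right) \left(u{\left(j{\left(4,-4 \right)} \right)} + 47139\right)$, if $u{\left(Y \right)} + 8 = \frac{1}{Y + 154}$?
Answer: $\frac{75665908539}{158} \approx 4.789 \cdot 10^{8}$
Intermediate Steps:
$u{\left(Y \right)} = -8 + \frac{1}{154 + Y}$ ($u{\left(Y \right)} = -8 + \frac{1}{Y + 154} = -8 + \frac{1}{154 + Y}$)
$p = -11$
$\left(p + b\right) \left(u{\left(j{\left(4,-4 \right)} \right)} + 47139\right) = \left(-11 + 10172\right) \left(\frac{-1231 - 32}{154 + 4} + 47139\right) = 10161 \left(\frac{-1231 - 32}{158} + 47139\right) = 10161 \left(\frac{1}{158} \left(-1263\right) + 47139\right) = 10161 \left(- \frac{1263}{158} + 47139\right) = 10161 \cdot \frac{7446699}{158} = \frac{75665908539}{158}$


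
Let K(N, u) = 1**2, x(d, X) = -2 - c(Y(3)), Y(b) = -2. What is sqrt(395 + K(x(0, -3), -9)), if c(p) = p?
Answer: 6*sqrt(11) ≈ 19.900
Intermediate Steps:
x(d, X) = 0 (x(d, X) = -2 - 1*(-2) = -2 + 2 = 0)
K(N, u) = 1
sqrt(395 + K(x(0, -3), -9)) = sqrt(395 + 1) = sqrt(396) = 6*sqrt(11)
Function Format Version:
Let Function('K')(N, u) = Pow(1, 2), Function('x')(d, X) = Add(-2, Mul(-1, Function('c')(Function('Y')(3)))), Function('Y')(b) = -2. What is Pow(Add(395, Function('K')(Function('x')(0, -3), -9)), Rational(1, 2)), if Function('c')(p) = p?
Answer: Mul(6, Pow(11, Rational(1, 2))) ≈ 19.900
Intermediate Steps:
Function('x')(d, X) = 0 (Function('x')(d, X) = Add(-2, Mul(-1, -2)) = Add(-2, 2) = 0)
Function('K')(N, u) = 1
Pow(Add(395, Function('K')(Function('x')(0, -3), -9)), Rational(1, 2)) = Pow(Add(395, 1), Rational(1, 2)) = Pow(396, Rational(1, 2)) = Mul(6, Pow(11, Rational(1, 2)))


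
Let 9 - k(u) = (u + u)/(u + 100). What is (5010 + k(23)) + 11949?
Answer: 2087018/123 ≈ 16968.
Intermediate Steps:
k(u) = 9 - 2*u/(100 + u) (k(u) = 9 - (u + u)/(u + 100) = 9 - 2*u/(100 + u))
(5010 + k(23)) + 11949 = (5010 + (900 + 7*23)/(100 + 23)) + 11949 = (5010 + (900 + 161)/123) + 11949 = (5010 + (1/123)*1061) + 11949 = (5010 + 1061/123) + 11949 = 617291/123 + 11949 = 2087018/123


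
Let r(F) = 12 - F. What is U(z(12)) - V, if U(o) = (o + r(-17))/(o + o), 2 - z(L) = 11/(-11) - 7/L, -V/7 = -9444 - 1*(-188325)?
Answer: 107686753/86 ≈ 1.2522e+6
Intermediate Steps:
V = -1252167 (V = -7*(-9444 - 1*(-188325)) = -7*(-9444 + 188325) = -7*178881 = -1252167)
z(L) = 3 + 7/L (z(L) = 2 - (11/(-11) - 7/L) = 2 - (11*(-1/11) - 7/L) = 2 - (-1 - 7/L) = 2 + (1 + 7/L) = 3 + 7/L)
U(o) = (29 + o)/(2*o) (U(o) = (o + (12 - 1*(-17)))/(o + o) = (o + (12 + 17))/((2*o)) = (o + 29)*(1/(2*o)) = (29 + o)*(1/(2*o)) = (29 + o)/(2*o))
U(z(12)) - V = (29 + (3 + 7/12))/(2*(3 + 7/12)) - 1*(-1252167) = (29 + (3 + 7*(1/12)))/(2*(3 + 7*(1/12))) + 1252167 = (29 + (3 + 7/12))/(2*(3 + 7/12)) + 1252167 = (29 + 43/12)/(2*(43/12)) + 1252167 = (½)*(12/43)*(391/12) + 1252167 = 391/86 + 1252167 = 107686753/86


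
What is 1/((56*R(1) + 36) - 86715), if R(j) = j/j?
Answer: -1/86623 ≈ -1.1544e-5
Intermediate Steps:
R(j) = 1
1/((56*R(1) + 36) - 86715) = 1/((56*1 + 36) - 86715) = 1/((56 + 36) - 86715) = 1/(92 - 86715) = 1/(-86623) = -1/86623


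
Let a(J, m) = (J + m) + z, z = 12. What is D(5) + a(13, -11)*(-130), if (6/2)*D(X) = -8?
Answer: -5468/3 ≈ -1822.7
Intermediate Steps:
D(X) = -8/3 (D(X) = (1/3)*(-8) = -8/3)
a(J, m) = 12 + J + m (a(J, m) = (J + m) + 12 = 12 + J + m)
D(5) + a(13, -11)*(-130) = -8/3 + (12 + 13 - 11)*(-130) = -8/3 + 14*(-130) = -8/3 - 1820 = -5468/3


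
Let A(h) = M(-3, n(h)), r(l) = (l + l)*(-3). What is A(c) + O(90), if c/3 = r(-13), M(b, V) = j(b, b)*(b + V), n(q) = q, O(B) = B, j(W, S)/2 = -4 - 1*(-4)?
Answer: 90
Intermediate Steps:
j(W, S) = 0 (j(W, S) = 2*(-4 - 1*(-4)) = 2*(-4 + 4) = 2*0 = 0)
M(b, V) = 0 (M(b, V) = 0*(b + V) = 0*(V + b) = 0)
r(l) = -6*l (r(l) = (2*l)*(-3) = -6*l)
c = 234 (c = 3*(-6*(-13)) = 3*78 = 234)
A(h) = 0
A(c) + O(90) = 0 + 90 = 90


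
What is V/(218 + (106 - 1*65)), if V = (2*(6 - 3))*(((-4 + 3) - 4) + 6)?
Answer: 6/259 ≈ 0.023166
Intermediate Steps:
V = 6 (V = (2*3)*((-1 - 4) + 6) = 6*(-5 + 6) = 6*1 = 6)
V/(218 + (106 - 1*65)) = 6/(218 + (106 - 1*65)) = 6/(218 + (106 - 65)) = 6/(218 + 41) = 6/259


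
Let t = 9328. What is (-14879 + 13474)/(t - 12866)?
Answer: 1405/3538 ≈ 0.39712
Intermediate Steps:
(-14879 + 13474)/(t - 12866) = (-14879 + 13474)/(9328 - 12866) = -1405/(-3538) = -1405*(-1/3538) = 1405/3538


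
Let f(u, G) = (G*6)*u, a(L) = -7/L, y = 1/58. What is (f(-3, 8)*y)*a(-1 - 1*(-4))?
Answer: 168/29 ≈ 5.7931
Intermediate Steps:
y = 1/58 ≈ 0.017241
f(u, G) = 6*G*u (f(u, G) = (6*G)*u = 6*G*u)
(f(-3, 8)*y)*a(-1 - 1*(-4)) = ((6*8*(-3))*(1/58))*(-7/(-1 - 1*(-4))) = (-144*1/58)*(-7/(-1 + 4)) = -(-504)/(29*3) = -72/29*(-7/3) = 168/29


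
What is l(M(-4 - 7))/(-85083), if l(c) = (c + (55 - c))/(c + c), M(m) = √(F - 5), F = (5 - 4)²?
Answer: 55*I/340332 ≈ 0.00016161*I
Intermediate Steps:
F = 1 (F = 1² = 1)
M(m) = 2*I (M(m) = √(1 - 5) = √(-4) = 2*I)
l(c) = 55/(2*c) (l(c) = 55/((2*c)) = 55*(1/(2*c)) = 55/(2*c))
l(M(-4 - 7))/(-85083) = (55/(2*((2*I))))/(-85083) = (55*(-I/2)/2)*(-1/85083) = -55*I/4*(-1/85083) = 55*I/340332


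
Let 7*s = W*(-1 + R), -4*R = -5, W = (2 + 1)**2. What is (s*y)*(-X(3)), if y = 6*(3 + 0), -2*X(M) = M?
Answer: 243/28 ≈ 8.6786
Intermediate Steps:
W = 9 (W = 3**2 = 9)
X(M) = -M/2
y = 18 (y = 6*3 = 18)
R = 5/4 (R = -1/4*(-5) = 5/4 ≈ 1.2500)
s = 9/28 (s = (9*(-1 + 5/4))/7 = (9*(1/4))/7 = (1/7)*(9/4) = 9/28 ≈ 0.32143)
(s*y)*(-X(3)) = ((9/28)*18)*(-(-1)*3/2) = 81*(-1*(-3/2))/14 = (81/14)*(3/2) = 243/28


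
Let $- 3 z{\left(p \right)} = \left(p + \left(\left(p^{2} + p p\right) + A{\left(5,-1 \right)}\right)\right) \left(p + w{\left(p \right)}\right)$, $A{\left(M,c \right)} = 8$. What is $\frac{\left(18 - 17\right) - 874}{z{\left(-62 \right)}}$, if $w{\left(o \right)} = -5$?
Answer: $- \frac{2619}{511478} \approx -0.0051205$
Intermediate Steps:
$z{\left(p \right)} = - \frac{\left(-5 + p\right) \left(8 + p + 2 p^{2}\right)}{3}$ ($z{\left(p \right)} = - \frac{\left(p + \left(\left(p^{2} + p p\right) + 8\right)\right) \left(p - 5\right)}{3} = - \frac{\left(p + \left(\left(p^{2} + p^{2}\right) + 8\right)\right) \left(-5 + p\right)}{3} = - \frac{\left(p + \left(2 p^{2} + 8\right)\right) \left(-5 + p\right)}{3} = - \frac{\left(p + \left(8 + 2 p^{2}\right)\right) \left(-5 + p\right)}{3} = - \frac{\left(8 + p + 2 p^{2}\right) \left(-5 + p\right)}{3} = - \frac{\left(-5 + p\right) \left(8 + p + 2 p^{2}\right)}{3}$)
$\frac{\left(18 - 17\right) - 874}{z{\left(-62 \right)}} = \frac{\left(18 - 17\right) - 874}{\frac{40}{3} - -62 + 3 \left(-62\right)^{2} - \frac{2 \left(-62\right)^{3}}{3}} = \frac{\left(18 - 17\right) - 874}{\frac{40}{3} + 62 + 3 \cdot 3844 - - \frac{476656}{3}} = \frac{1 - 874}{\frac{40}{3} + 62 + 11532 + \frac{476656}{3}} = - \frac{873}{\frac{511478}{3}} = \left(-873\right) \frac{3}{511478} = - \frac{2619}{511478}$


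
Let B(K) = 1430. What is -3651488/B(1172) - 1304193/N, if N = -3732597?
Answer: -206479820581/80872935 ≈ -2553.1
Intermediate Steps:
-3651488/B(1172) - 1304193/N = -3651488/1430 - 1304193/(-3732597) = -3651488*1/1430 - 1304193*(-1/3732597) = -1825744/715 + 39521/113109 = -206479820581/80872935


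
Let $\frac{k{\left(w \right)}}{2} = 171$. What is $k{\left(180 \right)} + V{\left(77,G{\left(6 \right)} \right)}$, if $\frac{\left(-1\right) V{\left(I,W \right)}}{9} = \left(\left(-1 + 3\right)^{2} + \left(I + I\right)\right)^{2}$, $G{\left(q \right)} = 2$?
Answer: $-224334$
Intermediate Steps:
$k{\left(w \right)} = 342$ ($k{\left(w \right)} = 2 \cdot 171 = 342$)
$V{\left(I,W \right)} = - 9 \left(4 + 2 I\right)^{2}$ ($V{\left(I,W \right)} = - 9 \left(\left(-1 + 3\right)^{2} + \left(I + I\right)\right)^{2} = - 9 \left(2^{2} + 2 I\right)^{2} = - 9 \left(4 + 2 I\right)^{2}$)
$k{\left(180 \right)} + V{\left(77,G{\left(6 \right)} \right)} = 342 - 36 \left(2 + 77\right)^{2} = 342 - 36 \cdot 79^{2} = 342 - 224676 = -224334$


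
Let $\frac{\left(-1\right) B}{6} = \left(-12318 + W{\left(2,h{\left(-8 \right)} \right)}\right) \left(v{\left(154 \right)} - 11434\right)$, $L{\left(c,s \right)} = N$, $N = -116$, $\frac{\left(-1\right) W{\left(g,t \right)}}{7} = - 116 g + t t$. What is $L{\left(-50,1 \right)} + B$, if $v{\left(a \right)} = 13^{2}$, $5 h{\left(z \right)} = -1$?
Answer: $- \frac{3614132506}{5} \approx -7.2283 \cdot 10^{8}$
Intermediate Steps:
$h{\left(z \right)} = - \frac{1}{5}$ ($h{\left(z \right)} = \frac{1}{5} \left(-1\right) = - \frac{1}{5}$)
$v{\left(a \right)} = 169$
$W{\left(g,t \right)} = - 7 t^{2} + 812 g$ ($W{\left(g,t \right)} = - 7 \left(- 116 g + t t\right) = - 7 \left(- 116 g + t^{2}\right) = - 7 \left(t^{2} - 116 g\right) = - 7 t^{2} + 812 g$)
$L{\left(c,s \right)} = -116$
$B = - \frac{3614131926}{5}$ ($B = - 6 \left(-12318 + \left(- 7 \left(- \frac{1}{5}\right)^{2} + 812 \cdot 2\right)\right) \left(169 - 11434\right) = - 6 \left(-12318 + \left(\left(-7\right) \frac{1}{25} + 1624\right)\right) \left(-11265\right) = - 6 \left(-12318 + \left(- \frac{7}{25} + 1624\right)\right) \left(-11265\right) = - 6 \left(-12318 + \frac{40593}{25}\right) \left(-11265\right) = - 6 \left(\left(- \frac{267357}{25}\right) \left(-11265\right)\right) = \left(-6\right) \frac{602355321}{5} = - \frac{3614131926}{5} \approx -7.2283 \cdot 10^{8}$)
$L{\left(-50,1 \right)} + B = -116 - \frac{3614131926}{5} = - \frac{3614132506}{5}$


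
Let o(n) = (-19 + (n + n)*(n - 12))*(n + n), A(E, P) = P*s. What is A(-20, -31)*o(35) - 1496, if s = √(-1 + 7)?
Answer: -1496 - 3452470*√6 ≈ -8.4583e+6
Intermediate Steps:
s = √6 ≈ 2.4495
A(E, P) = P*√6
o(n) = 2*n*(-19 + 2*n*(-12 + n)) (o(n) = (-19 + (2*n)*(-12 + n))*(2*n) = (-19 + 2*n*(-12 + n))*(2*n) = 2*n*(-19 + 2*n*(-12 + n)))
A(-20, -31)*o(35) - 1496 = (-31*√6)*(2*35*(-19 - 24*35 + 2*35²)) - 1496 = (-31*√6)*(2*35*(-19 - 840 + 2*1225)) - 1496 = (-31*√6)*(2*35*(-19 - 840 + 2450)) - 1496 = (-31*√6)*(2*35*1591) - 1496 = -31*√6*111370 - 1496 = -3452470*√6 - 1496 = -1496 - 3452470*√6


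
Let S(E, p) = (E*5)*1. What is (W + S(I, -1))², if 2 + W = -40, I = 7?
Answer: 49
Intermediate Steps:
W = -42 (W = -2 - 40 = -42)
S(E, p) = 5*E (S(E, p) = (5*E)*1 = 5*E)
(W + S(I, -1))² = (-42 + 5*7)² = (-42 + 35)² = (-7)² = 49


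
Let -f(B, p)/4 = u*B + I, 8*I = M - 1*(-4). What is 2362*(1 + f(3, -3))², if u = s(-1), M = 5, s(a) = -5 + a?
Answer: 22166189/2 ≈ 1.1083e+7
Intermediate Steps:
u = -6 (u = -5 - 1 = -6)
I = 9/8 (I = (5 - 1*(-4))/8 = (5 + 4)/8 = (⅛)*9 = 9/8 ≈ 1.1250)
f(B, p) = -9/2 + 24*B (f(B, p) = -4*(-6*B + 9/8) = -4*(9/8 - 6*B) = -9/2 + 24*B)
2362*(1 + f(3, -3))² = 2362*(1 + (-9/2 + 24*3))² = 2362*(1 + (-9/2 + 72))² = 2362*(1 + 135/2)² = 2362*(137/2)² = 2362*(18769/4) = 22166189/2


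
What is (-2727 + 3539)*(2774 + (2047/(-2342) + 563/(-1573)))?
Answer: 4147201982042/1841983 ≈ 2.2515e+6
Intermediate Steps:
(-2727 + 3539)*(2774 + (2047/(-2342) + 563/(-1573))) = 812*(2774 + (2047*(-1/2342) + 563*(-1/1573))) = 812*(2774 + (-2047/2342 - 563/1573)) = 812*(2774 - 4538477/3683966) = 812*(10214783207/3683966) = 4147201982042/1841983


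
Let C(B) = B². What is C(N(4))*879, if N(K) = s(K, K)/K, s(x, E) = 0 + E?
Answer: 879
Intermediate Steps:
s(x, E) = E
N(K) = 1 (N(K) = K/K = 1)
C(N(4))*879 = 1²*879 = 1*879 = 879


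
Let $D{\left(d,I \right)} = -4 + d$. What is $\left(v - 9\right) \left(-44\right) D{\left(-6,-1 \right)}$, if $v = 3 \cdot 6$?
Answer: $3960$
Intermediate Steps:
$v = 18$
$\left(v - 9\right) \left(-44\right) D{\left(-6,-1 \right)} = \left(18 - 9\right) \left(-44\right) \left(-4 - 6\right) = \left(18 - 9\right) \left(-44\right) \left(-10\right) = 9 \left(-44\right) \left(-10\right) = \left(-396\right) \left(-10\right) = 3960$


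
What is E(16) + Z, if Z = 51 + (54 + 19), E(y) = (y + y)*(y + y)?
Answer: 1148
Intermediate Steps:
E(y) = 4*y² (E(y) = (2*y)*(2*y) = 4*y²)
Z = 124 (Z = 51 + 73 = 124)
E(16) + Z = 4*16² + 124 = 4*256 + 124 = 1024 + 124 = 1148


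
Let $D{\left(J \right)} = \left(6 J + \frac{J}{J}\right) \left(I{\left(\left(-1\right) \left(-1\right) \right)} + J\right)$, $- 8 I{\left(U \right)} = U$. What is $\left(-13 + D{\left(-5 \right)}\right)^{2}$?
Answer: $\frac{1177225}{64} \approx 18394.0$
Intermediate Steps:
$I{\left(U \right)} = - \frac{U}{8}$
$D{\left(J \right)} = \left(1 + 6 J\right) \left(- \frac{1}{8} + J\right)$ ($D{\left(J \right)} = \left(6 J + \frac{J}{J}\right) \left(- \frac{\left(-1\right) \left(-1\right)}{8} + J\right) = \left(6 J + 1\right) \left(\left(- \frac{1}{8}\right) 1 + J\right) = \left(1 + 6 J\right) \left(- \frac{1}{8} + J\right)$)
$\left(-13 + D{\left(-5 \right)}\right)^{2} = \left(-13 + \left(- \frac{1}{8} + 6 \left(-5\right)^{2} + \frac{1}{4} \left(-5\right)\right)\right)^{2} = \left(-13 - - \frac{1189}{8}\right)^{2} = \left(-13 + \frac{1189}{8}\right)^{2} = \left(\frac{1085}{8}\right)^{2} = \frac{1177225}{64}$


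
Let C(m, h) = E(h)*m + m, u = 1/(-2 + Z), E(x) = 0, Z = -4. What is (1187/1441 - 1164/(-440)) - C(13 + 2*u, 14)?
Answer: -397607/43230 ≈ -9.1975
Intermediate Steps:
u = -1/6 (u = 1/(-2 - 4) = 1/(-6) = -1/6 ≈ -0.16667)
C(m, h) = m (C(m, h) = 0*m + m = 0 + m = m)
(1187/1441 - 1164/(-440)) - C(13 + 2*u, 14) = (1187/1441 - 1164/(-440)) - (13 + 2*(-1/6)) = (1187*(1/1441) - 1164*(-1/440)) - (13 - 1/3) = (1187/1441 + 291/110) - 1*38/3 = 49991/14410 - 38/3 = -397607/43230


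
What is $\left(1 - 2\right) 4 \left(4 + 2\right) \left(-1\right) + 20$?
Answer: $44$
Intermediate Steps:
$\left(1 - 2\right) 4 \left(4 + 2\right) \left(-1\right) + 20 = \left(-1\right) 4 \cdot 6 \left(-1\right) + 20 = \left(-4\right) \left(-6\right) + 20 = 24 + 20 = 44$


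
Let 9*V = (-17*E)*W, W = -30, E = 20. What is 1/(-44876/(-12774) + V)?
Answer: 2129/2420346 ≈ 0.00087963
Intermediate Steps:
V = 3400/3 (V = (-17*20*(-30))/9 = (-340*(-30))/9 = (1/9)*10200 = 3400/3 ≈ 1133.3)
1/(-44876/(-12774) + V) = 1/(-44876/(-12774) + 3400/3) = 1/(-44876*(-1/12774) + 3400/3) = 1/(22438/6387 + 3400/3) = 1/(2420346/2129) = 2129/2420346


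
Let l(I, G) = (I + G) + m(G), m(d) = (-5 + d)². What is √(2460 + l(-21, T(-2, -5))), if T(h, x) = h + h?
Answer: 2*√629 ≈ 50.160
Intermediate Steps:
T(h, x) = 2*h
l(I, G) = G + I + (-5 + G)² (l(I, G) = (I + G) + (-5 + G)² = (G + I) + (-5 + G)² = G + I + (-5 + G)²)
√(2460 + l(-21, T(-2, -5))) = √(2460 + (2*(-2) - 21 + (-5 + 2*(-2))²)) = √(2460 + (-4 - 21 + (-5 - 4)²)) = √(2460 + (-4 - 21 + (-9)²)) = √(2460 + (-4 - 21 + 81)) = √(2460 + 56) = √2516 = 2*√629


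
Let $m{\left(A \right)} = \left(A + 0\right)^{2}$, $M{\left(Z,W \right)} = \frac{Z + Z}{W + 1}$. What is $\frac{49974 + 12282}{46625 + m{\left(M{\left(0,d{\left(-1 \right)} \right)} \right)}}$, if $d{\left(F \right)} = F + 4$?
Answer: $\frac{62256}{46625} \approx 1.3352$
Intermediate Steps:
$d{\left(F \right)} = 4 + F$
$M{\left(Z,W \right)} = \frac{2 Z}{1 + W}$
$m{\left(A \right)} = A^{2}$
$\frac{49974 + 12282}{46625 + m{\left(M{\left(0,d{\left(-1 \right)} \right)} \right)}} = \frac{49974 + 12282}{46625 + \left(2 \cdot 0 \frac{1}{1 + \left(4 - 1\right)}\right)^{2}} = \frac{62256}{46625 + \left(2 \cdot 0 \frac{1}{1 + 3}\right)^{2}} = \frac{62256}{46625 + \left(2 \cdot 0 \cdot \frac{1}{4}\right)^{2}} = \frac{62256}{46625 + 0^{2}} = \frac{62256}{46625 + 0} = \frac{62256}{46625}$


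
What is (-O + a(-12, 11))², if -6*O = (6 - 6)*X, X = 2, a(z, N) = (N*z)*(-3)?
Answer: 156816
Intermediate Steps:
a(z, N) = -3*N*z
O = 0 (O = -(6 - 6)*2/6 = -0*2 = -⅙*0 = 0)
(-O + a(-12, 11))² = (-1*0 - 3*11*(-12))² = (0 + 396)² = 396² = 156816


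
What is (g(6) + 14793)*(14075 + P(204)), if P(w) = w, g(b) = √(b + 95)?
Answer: 211229247 + 14279*√101 ≈ 2.1137e+8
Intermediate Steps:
g(b) = √(95 + b)
(g(6) + 14793)*(14075 + P(204)) = (√(95 + 6) + 14793)*(14075 + 204) = (√101 + 14793)*14279 = (14793 + √101)*14279 = 211229247 + 14279*√101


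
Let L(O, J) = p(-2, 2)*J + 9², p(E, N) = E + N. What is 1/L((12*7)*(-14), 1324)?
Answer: 1/81 ≈ 0.012346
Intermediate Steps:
L(O, J) = 81 (L(O, J) = (-2 + 2)*J + 9² = 0*J + 81 = 0 + 81 = 81)
1/L((12*7)*(-14), 1324) = 1/81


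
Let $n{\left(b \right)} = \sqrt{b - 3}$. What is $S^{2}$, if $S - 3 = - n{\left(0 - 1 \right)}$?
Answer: $5 - 12 i \approx 5.0 - 12.0 i$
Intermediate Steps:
$n{\left(b \right)} = \sqrt{-3 + b}$
$S = 3 - 2 i$ ($S = 3 - \sqrt{-3 + \left(0 - 1\right)} = 3 - \sqrt{-3 - 1} = 3 - \sqrt{-4} = 3 - 2 i \approx 3.0 - 2.0 i$)
$S^{2} = \left(3 - 2 i\right)^{2}$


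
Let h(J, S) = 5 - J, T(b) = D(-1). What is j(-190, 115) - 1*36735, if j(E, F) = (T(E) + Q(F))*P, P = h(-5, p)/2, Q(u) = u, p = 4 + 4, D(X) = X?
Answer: -36165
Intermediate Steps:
p = 8
T(b) = -1
P = 5 (P = (5 - 1*(-5))/2 = (5 + 5)*(½) = 10*(½) = 5)
j(E, F) = -5 + 5*F (j(E, F) = (-1 + F)*5 = -5 + 5*F)
j(-190, 115) - 1*36735 = (-5 + 5*115) - 1*36735 = (-5 + 575) - 36735 = 570 - 36735 = -36165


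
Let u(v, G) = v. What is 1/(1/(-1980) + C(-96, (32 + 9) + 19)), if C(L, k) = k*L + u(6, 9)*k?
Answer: -1980/10692001 ≈ -0.00018519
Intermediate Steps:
C(L, k) = 6*k + L*k (C(L, k) = k*L + 6*k = L*k + 6*k = 6*k + L*k)
1/(1/(-1980) + C(-96, (32 + 9) + 19)) = 1/(1/(-1980) + ((32 + 9) + 19)*(6 - 96)) = 1/(-1/1980 + (41 + 19)*(-90)) = 1/(-1/1980 + 60*(-90)) = 1/(-1/1980 - 5400) = 1/(-10692001/1980) = -1980/10692001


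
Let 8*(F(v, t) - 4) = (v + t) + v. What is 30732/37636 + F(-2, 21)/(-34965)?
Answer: 306946817/375983640 ≈ 0.81638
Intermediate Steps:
F(v, t) = 4 + v/4 + t/8 (F(v, t) = 4 + ((v + t) + v)/8 = 4 + ((t + v) + v)/8 = 4 + (t + 2*v)/8 = 4 + (v/4 + t/8) = 4 + v/4 + t/8)
30732/37636 + F(-2, 21)/(-34965) = 30732/37636 + (4 + (¼)*(-2) + (⅛)*21)/(-34965) = 30732*(1/37636) + (4 - ½ + 21/8)*(-1/34965) = 7683/9409 + (49/8)*(-1/34965) = 7683/9409 - 7/39960 = 306946817/375983640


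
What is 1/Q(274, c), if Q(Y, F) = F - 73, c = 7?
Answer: -1/66 ≈ -0.015152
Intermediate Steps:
Q(Y, F) = -73 + F
1/Q(274, c) = 1/(-73 + 7) = 1/(-66) = -1/66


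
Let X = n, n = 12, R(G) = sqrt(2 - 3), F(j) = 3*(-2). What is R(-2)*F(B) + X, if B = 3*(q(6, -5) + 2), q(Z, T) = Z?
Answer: 12 - 6*I ≈ 12.0 - 6.0*I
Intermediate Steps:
B = 24 (B = 3*(6 + 2) = 3*8 = 24)
F(j) = -6
R(G) = I (R(G) = sqrt(-1) = I)
X = 12
R(-2)*F(B) + X = I*(-6) + 12 = -6*I + 12 = 12 - 6*I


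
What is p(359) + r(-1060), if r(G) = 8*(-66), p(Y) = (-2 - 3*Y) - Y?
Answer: -1966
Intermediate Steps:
p(Y) = -2 - 4*Y
r(G) = -528
p(359) + r(-1060) = (-2 - 4*359) - 528 = (-2 - 1436) - 528 = -1438 - 528 = -1966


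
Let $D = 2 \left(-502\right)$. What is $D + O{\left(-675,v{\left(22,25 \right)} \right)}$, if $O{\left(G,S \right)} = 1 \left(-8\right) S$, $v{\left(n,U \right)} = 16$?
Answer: $-1132$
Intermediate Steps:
$D = -1004$
$O{\left(G,S \right)} = - 8 S$
$D + O{\left(-675,v{\left(22,25 \right)} \right)} = -1004 - 128 = -1132$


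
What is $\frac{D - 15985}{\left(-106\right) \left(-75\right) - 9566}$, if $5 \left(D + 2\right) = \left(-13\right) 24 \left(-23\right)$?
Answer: $\frac{72759}{8080} \approx 9.0048$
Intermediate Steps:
$D = \frac{7166}{5}$ ($D = -2 + \frac{\left(-13\right) 24 \left(-23\right)}{5} = -2 + \frac{\left(-312\right) \left(-23\right)}{5} = -2 + \frac{1}{5} \cdot 7176 = -2 + \frac{7176}{5} = \frac{7166}{5} \approx 1433.2$)
$\frac{D - 15985}{\left(-106\right) \left(-75\right) - 9566} = \frac{\frac{7166}{5} - 15985}{\left(-106\right) \left(-75\right) - 9566} = - \frac{72759}{5 \left(7950 - 9566\right)} = - \frac{72759}{5 \left(-1616\right)} = \left(- \frac{72759}{5}\right) \left(- \frac{1}{1616}\right) = \frac{72759}{8080}$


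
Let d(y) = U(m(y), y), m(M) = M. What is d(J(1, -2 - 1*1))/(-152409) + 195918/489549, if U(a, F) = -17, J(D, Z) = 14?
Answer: 9955996265/24870557847 ≈ 0.40031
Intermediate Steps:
d(y) = -17
d(J(1, -2 - 1*1))/(-152409) + 195918/489549 = -17/(-152409) + 195918/489549 = -17*(-1/152409) + 195918*(1/489549) = 17/152409 + 65306/163183 = 9955996265/24870557847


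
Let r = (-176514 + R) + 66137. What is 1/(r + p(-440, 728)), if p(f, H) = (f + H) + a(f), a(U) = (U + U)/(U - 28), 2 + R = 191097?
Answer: 117/9477922 ≈ 1.2344e-5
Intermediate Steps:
R = 191095 (R = -2 + 191097 = 191095)
r = 80718 (r = (-176514 + 191095) + 66137 = 14581 + 66137 = 80718)
a(U) = 2*U/(-28 + U) (a(U) = (2*U)/(-28 + U) = 2*U/(-28 + U))
p(f, H) = H + f + 2*f/(-28 + f) (p(f, H) = (f + H) + 2*f/(-28 + f) = (H + f) + 2*f/(-28 + f) = H + f + 2*f/(-28 + f))
1/(r + p(-440, 728)) = 1/(80718 + (2*(-440) + (-28 - 440)*(728 - 440))/(-28 - 440)) = 1/(80718 + (-880 - 468*288)/(-468)) = 1/(80718 - (-880 - 134784)/468) = 1/(80718 - 1/468*(-135664)) = 1/(80718 + 33916/117) = 1/(9477922/117) = 117/9477922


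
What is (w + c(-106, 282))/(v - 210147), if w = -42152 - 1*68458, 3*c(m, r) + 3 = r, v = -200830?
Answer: 110517/410977 ≈ 0.26891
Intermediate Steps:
c(m, r) = -1 + r/3
w = -110610 (w = -42152 - 68458 = -110610)
(w + c(-106, 282))/(v - 210147) = (-110610 + (-1 + (⅓)*282))/(-200830 - 210147) = (-110610 + (-1 + 94))/(-410977) = (-110610 + 93)*(-1/410977) = -110517*(-1/410977) = 110517/410977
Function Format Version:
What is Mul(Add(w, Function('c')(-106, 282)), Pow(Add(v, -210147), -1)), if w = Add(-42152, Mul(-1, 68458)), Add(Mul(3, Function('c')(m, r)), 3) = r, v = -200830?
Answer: Rational(110517, 410977) ≈ 0.26891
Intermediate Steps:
Function('c')(m, r) = Add(-1, Mul(Rational(1, 3), r))
w = -110610 (w = Add(-42152, -68458) = -110610)
Mul(Add(w, Function('c')(-106, 282)), Pow(Add(v, -210147), -1)) = Mul(Add(-110610, Add(-1, Mul(Rational(1, 3), 282))), Pow(Add(-200830, -210147), -1)) = Mul(Add(-110610, Add(-1, 94)), Pow(-410977, -1)) = Mul(Add(-110610, 93), Rational(-1, 410977)) = Mul(-110517, Rational(-1, 410977)) = Rational(110517, 410977)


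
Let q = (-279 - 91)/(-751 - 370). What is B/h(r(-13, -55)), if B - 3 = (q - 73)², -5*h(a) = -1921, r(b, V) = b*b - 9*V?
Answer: 33199951460/2414007361 ≈ 13.753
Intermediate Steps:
q = 370/1121 (q = -370/(-1121) = -370*(-1/1121) = 370/1121 ≈ 0.33006)
r(b, V) = b² - 9*V
h(a) = 1921/5 (h(a) = -⅕*(-1921) = 1921/5)
B = 6639990292/1256641 (B = 3 + (370/1121 - 73)² = 3 + (-81463/1121)² = 3 + 6636220369/1256641 = 6639990292/1256641 ≈ 5283.9)
B/h(r(-13, -55)) = 6639990292/(1256641*(1921/5)) = (6639990292/1256641)*(5/1921) = 33199951460/2414007361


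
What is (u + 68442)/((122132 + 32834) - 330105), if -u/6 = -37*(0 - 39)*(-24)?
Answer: -276234/175139 ≈ -1.5772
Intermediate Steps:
u = 207792 (u = -6*(-37*(0 - 39))*(-24) = -6*(-37*(-39))*(-24) = -8658*(-24) = -6*(-34632) = 207792)
(u + 68442)/((122132 + 32834) - 330105) = (207792 + 68442)/((122132 + 32834) - 330105) = 276234/(154966 - 330105) = 276234/(-175139) = 276234*(-1/175139) = -276234/175139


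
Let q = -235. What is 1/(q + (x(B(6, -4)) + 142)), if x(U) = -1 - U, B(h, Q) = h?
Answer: -1/100 ≈ -0.010000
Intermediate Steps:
1/(q + (x(B(6, -4)) + 142)) = 1/(-235 + ((-1 - 1*6) + 142)) = 1/(-235 + ((-1 - 6) + 142)) = 1/(-235 + (-7 + 142)) = 1/(-235 + 135) = 1/(-100) = -1/100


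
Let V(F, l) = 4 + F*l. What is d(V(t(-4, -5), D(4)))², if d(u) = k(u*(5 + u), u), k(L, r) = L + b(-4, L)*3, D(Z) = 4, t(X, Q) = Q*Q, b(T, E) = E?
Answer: 2056078336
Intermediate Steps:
t(X, Q) = Q²
k(L, r) = 4*L (k(L, r) = L + L*3 = L + 3*L = 4*L)
d(u) = 4*u*(5 + u) (d(u) = 4*(u*(5 + u)) = 4*u*(5 + u))
d(V(t(-4, -5), D(4)))² = (4*(4 + (-5)²*4)*(5 + (4 + (-5)²*4)))² = (4*(4 + 25*4)*(5 + (4 + 25*4)))² = (4*(4 + 100)*(5 + (4 + 100)))² = (4*104*(5 + 104))² = (4*104*109)² = 45344² = 2056078336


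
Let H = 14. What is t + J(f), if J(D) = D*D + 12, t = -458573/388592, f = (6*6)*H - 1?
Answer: 98321477859/388592 ≈ 2.5302e+5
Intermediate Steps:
f = 503 (f = (6*6)*14 - 1 = 36*14 - 1 = 504 - 1 = 503)
t = -458573/388592 (t = -458573*1/388592 = -458573/388592 ≈ -1.1801)
J(D) = 12 + D² (J(D) = D² + 12 = 12 + D²)
t + J(f) = -458573/388592 + (12 + 503²) = -458573/388592 + (12 + 253009) = -458573/388592 + 253021 = 98321477859/388592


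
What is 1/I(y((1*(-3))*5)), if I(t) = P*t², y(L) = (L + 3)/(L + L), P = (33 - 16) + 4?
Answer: 25/84 ≈ 0.29762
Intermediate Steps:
P = 21 (P = 17 + 4 = 21)
y(L) = (3 + L)/(2*L) (y(L) = (3 + L)/((2*L)) = (3 + L)*(1/(2*L)) = (3 + L)/(2*L))
I(t) = 21*t²
1/I(y((1*(-3))*5)) = 1/(21*((3 + (1*(-3))*5)/(2*(((1*(-3))*5))))²) = 1/(21*((3 - 3*5)/(2*((-3*5))))²) = 1/(21*((½)*(3 - 15)/(-15))²) = 1/(21*((½)*(-1/15)*(-12))²) = 1/(21*(⅖)²) = 1/(21*(4/25)) = 1/(84/25) = 25/84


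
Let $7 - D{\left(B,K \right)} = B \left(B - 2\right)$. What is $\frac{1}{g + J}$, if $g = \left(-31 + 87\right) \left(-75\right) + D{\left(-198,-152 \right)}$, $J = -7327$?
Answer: $- \frac{1}{51120} \approx -1.9562 \cdot 10^{-5}$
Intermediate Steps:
$D{\left(B,K \right)} = 7 - B \left(-2 + B\right)$ ($D{\left(B,K \right)} = 7 - B \left(B - 2\right) = 7 - B \left(-2 + B\right)$)
$g = -43793$ ($g = \left(-31 + 87\right) \left(-75\right) + \left(7 - \left(-198\right)^{2} + 2 \left(-198\right)\right) = 56 \left(-75\right) - 39593 = -4200 - 39593 = -43793$)
$\frac{1}{g + J} = \frac{1}{-43793 - 7327} = \frac{1}{-51120} = - \frac{1}{51120}$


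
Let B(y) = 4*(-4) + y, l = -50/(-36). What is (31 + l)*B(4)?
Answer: -1166/3 ≈ -388.67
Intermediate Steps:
l = 25/18 (l = -50*(-1/36) = 25/18 ≈ 1.3889)
B(y) = -16 + y
(31 + l)*B(4) = (31 + 25/18)*(-16 + 4) = (583/18)*(-12) = -1166/3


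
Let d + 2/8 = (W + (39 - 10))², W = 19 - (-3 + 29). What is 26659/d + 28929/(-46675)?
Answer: 984251537/18063225 ≈ 54.489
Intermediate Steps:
W = -7 (W = 19 - 1*26 = 19 - 26 = -7)
d = 1935/4 (d = -¼ + (-7 + (39 - 10))² = -¼ + (-7 + 29)² = -¼ + 22² = -¼ + 484 = 1935/4 ≈ 483.75)
26659/d + 28929/(-46675) = 26659/(1935/4) + 28929/(-46675) = 26659*(4/1935) + 28929*(-1/46675) = 106636/1935 - 28929/46675 = 984251537/18063225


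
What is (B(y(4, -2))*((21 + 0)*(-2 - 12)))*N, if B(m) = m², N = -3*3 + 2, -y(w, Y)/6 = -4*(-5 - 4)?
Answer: 96018048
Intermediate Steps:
y(w, Y) = -216 (y(w, Y) = -(-24)*(-5 - 4) = -(-24)*(-9) = -6*36 = -216)
N = -7 (N = -9 + 2 = -7)
(B(y(4, -2))*((21 + 0)*(-2 - 12)))*N = ((-216)²*((21 + 0)*(-2 - 12)))*(-7) = (46656*(21*(-14)))*(-7) = (46656*(-294))*(-7) = -13716864*(-7) = 96018048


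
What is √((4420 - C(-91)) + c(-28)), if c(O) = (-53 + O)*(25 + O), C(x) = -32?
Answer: √4695 ≈ 68.520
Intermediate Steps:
√((4420 - C(-91)) + c(-28)) = √((4420 - 1*(-32)) + (-1325 + (-28)² - 28*(-28))) = √((4420 + 32) + (-1325 + 784 + 784)) = √(4452 + 243) = √4695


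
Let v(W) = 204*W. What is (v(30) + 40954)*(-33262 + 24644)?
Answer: -405683732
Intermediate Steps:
(v(30) + 40954)*(-33262 + 24644) = (204*30 + 40954)*(-33262 + 24644) = (6120 + 40954)*(-8618) = 47074*(-8618) = -405683732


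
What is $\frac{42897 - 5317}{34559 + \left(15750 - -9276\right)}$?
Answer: $\frac{7516}{11917} \approx 0.6307$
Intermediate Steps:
$\frac{42897 - 5317}{34559 + \left(15750 - -9276\right)} = \frac{37580}{34559 + \left(15750 + 9276\right)} = \frac{37580}{34559 + 25026} = \frac{37580}{59585} = 37580 \cdot \frac{1}{59585} = \frac{7516}{11917}$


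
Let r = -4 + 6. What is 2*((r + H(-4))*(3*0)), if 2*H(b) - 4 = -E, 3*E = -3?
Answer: 0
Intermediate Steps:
E = -1 (E = (⅓)*(-3) = -1)
r = 2
H(b) = 5/2 (H(b) = 2 + (-1*(-1))/2 = 2 + (½)*1 = 2 + ½ = 5/2)
2*((r + H(-4))*(3*0)) = 2*((2 + 5/2)*(3*0)) = 2*((9/2)*0) = 2*0 = 0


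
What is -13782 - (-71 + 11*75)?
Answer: -14536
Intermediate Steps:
-13782 - (-71 + 11*75) = -13782 - (-71 + 825) = -13782 - 1*754 = -13782 - 754 = -14536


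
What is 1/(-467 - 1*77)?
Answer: -1/544 ≈ -0.0018382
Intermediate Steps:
1/(-467 - 1*77) = 1/(-467 - 77) = 1/(-544) = -1/544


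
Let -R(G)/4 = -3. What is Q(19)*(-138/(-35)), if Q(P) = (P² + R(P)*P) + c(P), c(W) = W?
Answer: 83904/35 ≈ 2397.3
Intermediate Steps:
R(G) = 12 (R(G) = -4*(-3) = 12)
Q(P) = P² + 13*P (Q(P) = (P² + 12*P) + P = P² + 13*P)
Q(19)*(-138/(-35)) = (19*(13 + 19))*(-138/(-35)) = (19*32)*(-138*(-1/35)) = 608*(138/35) = 83904/35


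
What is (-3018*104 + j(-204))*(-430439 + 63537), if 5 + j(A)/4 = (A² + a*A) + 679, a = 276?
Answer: 135727323056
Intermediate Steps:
j(A) = 2696 + 4*A² + 1104*A (j(A) = -20 + 4*((A² + 276*A) + 679) = -20 + 4*(679 + A² + 276*A) = -20 + (2716 + 4*A² + 1104*A) = 2696 + 4*A² + 1104*A)
(-3018*104 + j(-204))*(-430439 + 63537) = (-3018*104 + (2696 + 4*(-204)² + 1104*(-204)))*(-430439 + 63537) = (-313872 + (2696 + 4*41616 - 225216))*(-366902) = (-313872 + (2696 + 166464 - 225216))*(-366902) = (-313872 - 56056)*(-366902) = -369928*(-366902) = 135727323056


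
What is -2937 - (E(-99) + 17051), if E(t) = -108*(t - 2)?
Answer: -30896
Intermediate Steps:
E(t) = 216 - 108*t (E(t) = -108*(-2 + t) = 216 - 108*t)
-2937 - (E(-99) + 17051) = -2937 - ((216 - 108*(-99)) + 17051) = -2937 - ((216 + 10692) + 17051) = -2937 - (10908 + 17051) = -2937 - 1*27959 = -2937 - 27959 = -30896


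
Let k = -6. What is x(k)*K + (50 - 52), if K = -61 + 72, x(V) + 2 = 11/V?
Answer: -265/6 ≈ -44.167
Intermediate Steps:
x(V) = -2 + 11/V
K = 11
x(k)*K + (50 - 52) = (-2 + 11/(-6))*11 + (50 - 52) = (-2 + 11*(-1/6))*11 - 2 = (-2 - 11/6)*11 - 2 = -23/6*11 - 2 = -253/6 - 2 = -265/6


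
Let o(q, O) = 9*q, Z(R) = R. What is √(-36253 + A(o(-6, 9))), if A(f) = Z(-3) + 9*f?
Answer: I*√36742 ≈ 191.68*I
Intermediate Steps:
A(f) = -3 + 9*f
√(-36253 + A(o(-6, 9))) = √(-36253 + (-3 + 9*(9*(-6)))) = √(-36253 + (-3 + 9*(-54))) = √(-36253 + (-3 - 486)) = √(-36253 - 489) = √(-36742) = I*√36742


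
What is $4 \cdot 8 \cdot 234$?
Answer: $7488$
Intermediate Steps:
$4 \cdot 8 \cdot 234 = 32 \cdot 234 = 7488$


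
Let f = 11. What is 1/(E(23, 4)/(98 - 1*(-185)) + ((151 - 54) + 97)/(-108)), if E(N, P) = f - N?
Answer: -15282/28099 ≈ -0.54386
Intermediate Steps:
E(N, P) = 11 - N
1/(E(23, 4)/(98 - 1*(-185)) + ((151 - 54) + 97)/(-108)) = 1/((11 - 1*23)/(98 - 1*(-185)) + ((151 - 54) + 97)/(-108)) = 1/((11 - 23)/(98 + 185) + (97 + 97)*(-1/108)) = 1/(-12/283 + 194*(-1/108)) = 1/(-12*1/283 - 97/54) = 1/(-12/283 - 97/54) = 1/(-28099/15282) = -15282/28099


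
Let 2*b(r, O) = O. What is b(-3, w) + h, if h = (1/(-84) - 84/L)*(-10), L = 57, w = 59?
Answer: 17698/399 ≈ 44.356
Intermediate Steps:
b(r, O) = O/2
h = 11855/798 (h = (1/(-84) - 84/57)*(-10) = (1*(-1/84) - 84*1/57)*(-10) = (-1/84 - 28/19)*(-10) = -2371/1596*(-10) = 11855/798 ≈ 14.856)
b(-3, w) + h = (½)*59 + 11855/798 = 59/2 + 11855/798 = 17698/399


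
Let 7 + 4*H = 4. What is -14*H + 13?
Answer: 47/2 ≈ 23.500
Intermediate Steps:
H = -3/4 (H = -7/4 + (1/4)*4 = -7/4 + 1 = -3/4 ≈ -0.75000)
-14*H + 13 = -14*(-3/4) + 13 = 21/2 + 13 = 47/2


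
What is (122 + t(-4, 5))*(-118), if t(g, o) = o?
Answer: -14986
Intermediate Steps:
(122 + t(-4, 5))*(-118) = (122 + 5)*(-118) = 127*(-118) = -14986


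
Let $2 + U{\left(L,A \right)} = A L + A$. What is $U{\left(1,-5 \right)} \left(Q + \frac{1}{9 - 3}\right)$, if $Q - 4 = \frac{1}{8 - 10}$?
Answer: $-44$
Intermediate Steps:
$U{\left(L,A \right)} = -2 + A + A L$ ($U{\left(L,A \right)} = -2 + \left(A L + A\right) = -2 + \left(A + A L\right) = -2 + A + A L$)
$Q = \frac{7}{2}$ ($Q = 4 + \frac{1}{8 - 10} = 4 + \frac{1}{-2} = 4 - \frac{1}{2} = \frac{7}{2} \approx 3.5$)
$U{\left(1,-5 \right)} \left(Q + \frac{1}{9 - 3}\right) = \left(-2 - 5 - 5\right) \left(\frac{7}{2} + \frac{1}{9 - 3}\right) = \left(-2 - 5 - 5\right) \left(\frac{7}{2} + \frac{1}{6}\right) = - 12 \left(\frac{7}{2} + \frac{1}{6}\right) = \left(-12\right) \frac{11}{3} = -44$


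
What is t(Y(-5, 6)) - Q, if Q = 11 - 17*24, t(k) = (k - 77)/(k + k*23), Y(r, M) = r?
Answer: 23861/60 ≈ 397.68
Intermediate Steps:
t(k) = (-77 + k)/(24*k) (t(k) = (-77 + k)/(k + 23*k) = (-77 + k)/((24*k)) = (-77 + k)*(1/(24*k)) = (-77 + k)/(24*k))
Q = -397 (Q = 11 - 408 = -397)
t(Y(-5, 6)) - Q = (1/24)*(-77 - 5)/(-5) - 1*(-397) = (1/24)*(-1/5)*(-82) + 397 = 41/60 + 397 = 23861/60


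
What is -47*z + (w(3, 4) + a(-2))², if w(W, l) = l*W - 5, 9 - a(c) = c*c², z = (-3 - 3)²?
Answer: -1116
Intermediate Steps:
z = 36 (z = (-6)² = 36)
a(c) = 9 - c³ (a(c) = 9 - c*c² = 9 - c³)
w(W, l) = -5 + W*l (w(W, l) = W*l - 5 = -5 + W*l)
-47*z + (w(3, 4) + a(-2))² = -47*36 + ((-5 + 3*4) + (9 - 1*(-2)³))² = -1692 + ((-5 + 12) + (9 - 1*(-8)))² = -1692 + (7 + (9 + 8))² = -1692 + (7 + 17)² = -1692 + 24² = -1692 + 576 = -1116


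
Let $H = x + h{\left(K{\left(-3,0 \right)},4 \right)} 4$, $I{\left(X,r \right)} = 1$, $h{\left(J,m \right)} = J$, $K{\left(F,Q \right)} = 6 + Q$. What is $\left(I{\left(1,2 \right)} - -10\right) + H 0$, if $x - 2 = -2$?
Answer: $11$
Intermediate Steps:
$x = 0$ ($x = 2 - 2 = 0$)
$H = 24$ ($H = 0 + \left(6 + 0\right) 4 = 0 + 6 \cdot 4 = 0 + 24 = 24$)
$\left(I{\left(1,2 \right)} - -10\right) + H 0 = \left(1 - -10\right) + 24 \cdot 0 = \left(1 + 10\right) + 0 = 11 + 0 = 11$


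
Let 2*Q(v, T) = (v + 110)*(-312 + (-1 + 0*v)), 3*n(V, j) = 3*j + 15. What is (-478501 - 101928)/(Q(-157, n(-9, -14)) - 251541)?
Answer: 1160858/488371 ≈ 2.3770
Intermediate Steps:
n(V, j) = 5 + j (n(V, j) = (3*j + 15)/3 = (15 + 3*j)/3 = 5 + j)
Q(v, T) = -17215 - 313*v/2 (Q(v, T) = ((v + 110)*(-312 + (-1 + 0*v)))/2 = ((110 + v)*(-312 + (-1 + 0)))/2 = ((110 + v)*(-312 - 1))/2 = ((110 + v)*(-313))/2 = (-34430 - 313*v)/2 = -17215 - 313*v/2)
(-478501 - 101928)/(Q(-157, n(-9, -14)) - 251541) = (-478501 - 101928)/((-17215 - 313/2*(-157)) - 251541) = -580429/((-17215 + 49141/2) - 251541) = -580429/(14711/2 - 251541) = -580429/(-488371/2) = -580429*(-2/488371) = 1160858/488371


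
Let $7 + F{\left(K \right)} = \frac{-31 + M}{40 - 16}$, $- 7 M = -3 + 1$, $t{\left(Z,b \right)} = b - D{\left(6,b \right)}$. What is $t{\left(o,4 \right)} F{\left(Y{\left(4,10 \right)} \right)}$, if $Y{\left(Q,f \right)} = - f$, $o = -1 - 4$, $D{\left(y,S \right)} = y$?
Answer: $\frac{1391}{84} \approx 16.56$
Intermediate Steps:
$o = -5$
$t{\left(Z,b \right)} = -6 + b$ ($t{\left(Z,b \right)} = b - 6 = -6 + b$)
$M = \frac{2}{7}$ ($M = - \frac{-3 + 1}{7} = \left(- \frac{1}{7}\right) \left(-2\right) = \frac{2}{7} \approx 0.28571$)
$F{\left(K \right)} = - \frac{1391}{168}$ ($F{\left(K \right)} = -7 + \frac{-31 + \frac{2}{7}}{40 - 16} = -7 - \frac{215}{7 \cdot 24} = -7 - \frac{215}{168} = - \frac{1391}{168}$)
$t{\left(o,4 \right)} F{\left(Y{\left(4,10 \right)} \right)} = \left(-6 + 4\right) \left(- \frac{1391}{168}\right) = \left(-2\right) \left(- \frac{1391}{168}\right) = \frac{1391}{84}$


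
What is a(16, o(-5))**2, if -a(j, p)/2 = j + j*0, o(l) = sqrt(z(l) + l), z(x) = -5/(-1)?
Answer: 1024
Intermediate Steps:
z(x) = 5 (z(x) = -5*(-1) = 5)
o(l) = sqrt(5 + l)
a(j, p) = -2*j (a(j, p) = -2*(j + j*0) = -2*(j + 0) = -2*j)
a(16, o(-5))**2 = (-2*16)**2 = (-32)**2 = 1024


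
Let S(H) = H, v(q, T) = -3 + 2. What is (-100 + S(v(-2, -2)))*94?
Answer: -9494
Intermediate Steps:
v(q, T) = -1
(-100 + S(v(-2, -2)))*94 = (-100 - 1)*94 = -101*94 = -9494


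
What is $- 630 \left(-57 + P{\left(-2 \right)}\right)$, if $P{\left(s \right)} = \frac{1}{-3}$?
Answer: $36120$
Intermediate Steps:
$P{\left(s \right)} = - \frac{1}{3}$
$- 630 \left(-57 + P{\left(-2 \right)}\right) = - 630 \left(-57 - \frac{1}{3}\right) = \left(-630\right) \left(- \frac{172}{3}\right) = 36120$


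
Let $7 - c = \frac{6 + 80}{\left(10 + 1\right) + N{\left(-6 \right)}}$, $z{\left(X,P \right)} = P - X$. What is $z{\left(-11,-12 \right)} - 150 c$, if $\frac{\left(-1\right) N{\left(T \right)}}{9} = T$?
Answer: $- \frac{11083}{13} \approx -852.54$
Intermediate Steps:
$N{\left(T \right)} = - 9 T$
$c = \frac{369}{65}$ ($c = 7 - \frac{6 + 80}{\left(10 + 1\right) - -54} = 7 - \frac{86}{11 + 54} = 7 - \frac{86}{65} = \frac{369}{65} \approx 5.6769$)
$z{\left(-11,-12 \right)} - 150 c = \left(-12 - -11\right) - \frac{11070}{13} = \left(-12 + 11\right) - \frac{11070}{13} = -1 - \frac{11070}{13} = - \frac{11083}{13}$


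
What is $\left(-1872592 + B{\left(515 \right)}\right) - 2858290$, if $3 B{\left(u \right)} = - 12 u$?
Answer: $-4732942$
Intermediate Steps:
$B{\left(u \right)} = - 4 u$ ($B{\left(u \right)} = \frac{\left(-12\right) u}{3} = - 4 u$)
$\left(-1872592 + B{\left(515 \right)}\right) - 2858290 = \left(-1872592 - 2060\right) - 2858290 = -1874652 - 2858290 = -4732942$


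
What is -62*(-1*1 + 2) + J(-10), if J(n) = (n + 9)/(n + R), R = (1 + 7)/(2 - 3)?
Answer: -1115/18 ≈ -61.944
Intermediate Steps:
R = -8 (R = 8/(-1) = 8*(-1) = -8)
J(n) = (9 + n)/(-8 + n) (J(n) = (n + 9)/(n - 8) = (9 + n)/(-8 + n))
-62*(-1*1 + 2) + J(-10) = -62*(-1*1 + 2) + (9 - 10)/(-8 - 10) = -62*(-1 + 2) - 1/(-18) = -62*1 - 1/18*(-1) = -62 + 1/18 = -1115/18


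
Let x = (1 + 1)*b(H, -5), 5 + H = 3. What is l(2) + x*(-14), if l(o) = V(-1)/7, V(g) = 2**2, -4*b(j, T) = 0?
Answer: 4/7 ≈ 0.57143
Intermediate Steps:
H = -2 (H = -5 + 3 = -2)
b(j, T) = 0 (b(j, T) = -1/4*0 = 0)
V(g) = 4
l(o) = 4/7
x = 0 (x = (1 + 1)*0 = 2*0 = 0)
l(2) + x*(-14) = 4/7 + 0*(-14) = 4/7 + 0 = 4/7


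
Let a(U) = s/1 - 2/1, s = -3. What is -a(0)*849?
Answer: 4245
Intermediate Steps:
a(U) = -5 (a(U) = -3/1 - 2/1 = -3*1 - 2*1 = -3 - 2 = -5)
-a(0)*849 = -(-5)*849 = -1*(-4245) = 4245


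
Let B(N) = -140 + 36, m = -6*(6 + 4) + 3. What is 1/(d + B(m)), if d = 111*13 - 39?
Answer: 1/1300 ≈ 0.00076923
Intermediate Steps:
m = -57 (m = -6*10 + 3 = -60 + 3 = -57)
B(N) = -104
d = 1404 (d = 1443 - 39 = 1404)
1/(d + B(m)) = 1/(1404 - 104) = 1/1300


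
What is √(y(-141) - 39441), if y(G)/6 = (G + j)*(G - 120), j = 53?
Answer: √98367 ≈ 313.64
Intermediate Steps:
y(G) = 6*(-120 + G)*(53 + G) (y(G) = 6*((G + 53)*(G - 120)) = 6*((53 + G)*(-120 + G)) = 6*((-120 + G)*(53 + G)) = 6*(-120 + G)*(53 + G))
√(y(-141) - 39441) = √((-38160 - 402*(-141) + 6*(-141)²) - 39441) = √((-38160 + 56682 + 6*19881) - 39441) = √((-38160 + 56682 + 119286) - 39441) = √(137808 - 39441) = √98367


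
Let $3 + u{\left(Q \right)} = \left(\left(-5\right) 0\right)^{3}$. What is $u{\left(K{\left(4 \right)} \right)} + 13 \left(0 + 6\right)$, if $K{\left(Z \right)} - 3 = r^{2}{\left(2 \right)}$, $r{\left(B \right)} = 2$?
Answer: $75$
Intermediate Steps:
$K{\left(Z \right)} = 7$ ($K{\left(Z \right)} = 3 + 2^{2} = 3 + 4 = 7$)
$u{\left(Q \right)} = -3$ ($u{\left(Q \right)} = -3 + \left(\left(-5\right) 0\right)^{3} = -3 + 0^{3} = -3 + 0 = -3$)
$u{\left(K{\left(4 \right)} \right)} + 13 \left(0 + 6\right) = -3 + 13 \left(0 + 6\right) = -3 + 13 \cdot 6 = -3 + 78 = 75$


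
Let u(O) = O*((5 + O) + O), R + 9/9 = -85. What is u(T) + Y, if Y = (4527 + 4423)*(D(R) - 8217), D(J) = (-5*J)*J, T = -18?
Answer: -404512592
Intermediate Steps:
R = -86 (R = -1 - 85 = -86)
D(J) = -5*J**2
Y = -404513150 (Y = (4527 + 4423)*(-5*(-86)**2 - 8217) = 8950*(-5*7396 - 8217) = 8950*(-36980 - 8217) = 8950*(-45197) = -404513150)
u(O) = O*(5 + 2*O)
u(T) + Y = -18*(5 + 2*(-18)) - 404513150 = -18*(5 - 36) - 404513150 = -18*(-31) - 404513150 = 558 - 404513150 = -404512592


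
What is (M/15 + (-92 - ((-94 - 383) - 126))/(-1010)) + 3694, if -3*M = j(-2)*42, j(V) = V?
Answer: 11196943/3030 ≈ 3695.4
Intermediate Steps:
M = 28 (M = -(-2)*42/3 = -⅓*(-84) = 28)
(M/15 + (-92 - ((-94 - 383) - 126))/(-1010)) + 3694 = (28/15 + (-92 - ((-94 - 383) - 126))/(-1010)) + 3694 = (28*(1/15) + (-92 - (-477 - 126))*(-1/1010)) + 3694 = (28/15 + (-92 - 1*(-603))*(-1/1010)) + 3694 = (28/15 + (-92 + 603)*(-1/1010)) + 3694 = (28/15 + 511*(-1/1010)) + 3694 = (28/15 - 511/1010) + 3694 = 4123/3030 + 3694 = 11196943/3030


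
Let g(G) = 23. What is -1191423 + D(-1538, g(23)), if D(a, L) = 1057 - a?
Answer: -1188828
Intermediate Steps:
-1191423 + D(-1538, g(23)) = -1191423 + (1057 - 1*(-1538)) = -1191423 + (1057 + 1538) = -1191423 + 2595 = -1188828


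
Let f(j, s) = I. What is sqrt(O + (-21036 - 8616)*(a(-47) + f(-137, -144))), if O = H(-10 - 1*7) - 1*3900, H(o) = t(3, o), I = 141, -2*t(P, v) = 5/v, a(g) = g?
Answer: I*sqrt(3226613158)/34 ≈ 1670.7*I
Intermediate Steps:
t(P, v) = -5/(2*v)
H(o) = -5/(2*o)
f(j, s) = 141
O = -132595/34 (O = -5/(2*(-10 - 1*7)) - 1*3900 = -5/(2*(-10 - 7)) - 3900 = -5/2/(-17) - 3900 = -5/2*(-1/17) - 3900 = 5/34 - 3900 = -132595/34 ≈ -3899.9)
sqrt(O + (-21036 - 8616)*(a(-47) + f(-137, -144))) = sqrt(-132595/34 + (-21036 - 8616)*(-47 + 141)) = sqrt(-132595/34 - 29652*94) = sqrt(-132595/34 - 2787288) = sqrt(-94900387/34) = I*sqrt(3226613158)/34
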